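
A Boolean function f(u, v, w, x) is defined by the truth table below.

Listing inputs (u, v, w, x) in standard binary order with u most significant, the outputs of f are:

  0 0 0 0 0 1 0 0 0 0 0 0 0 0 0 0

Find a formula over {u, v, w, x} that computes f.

f(u, v, w, x) = ((NOT u AND v) AND NOT w) AND x

Only row (0,1,0,1) gives 1. That row's minterm ¬u·v·¬w·x is f directly.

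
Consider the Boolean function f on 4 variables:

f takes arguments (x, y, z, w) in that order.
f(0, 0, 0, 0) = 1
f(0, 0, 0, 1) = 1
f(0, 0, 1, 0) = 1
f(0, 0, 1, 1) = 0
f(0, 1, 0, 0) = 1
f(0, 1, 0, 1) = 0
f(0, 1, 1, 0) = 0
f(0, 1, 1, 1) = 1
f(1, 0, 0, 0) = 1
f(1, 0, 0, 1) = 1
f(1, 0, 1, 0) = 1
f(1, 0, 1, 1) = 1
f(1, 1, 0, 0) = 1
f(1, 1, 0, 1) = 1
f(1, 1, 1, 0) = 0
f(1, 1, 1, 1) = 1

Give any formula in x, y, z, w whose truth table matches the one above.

f(x, y, z, w) = ¬((((((¬x ∧ ¬y) ∧ z) ∧ w) ∨ (((¬x ∧ y) ∧ ¬z) ∧ w)) ∨ (((¬x ∧ y) ∧ z) ∧ ¬w)) ∨ (((x ∧ y) ∧ z) ∧ ¬w))

f is 0 on only 4 rows — (0,0,1,1), (0,1,0,1), (0,1,1,0), (1,1,1,0). Writing each as a minterm (¬x·¬y·z·w, ¬x·y·¬z·w, ¬x·y·z·¬w, x·y·z·¬w) and OR-ing them characterizes exactly where f=0, so f is the negation of that disjunction.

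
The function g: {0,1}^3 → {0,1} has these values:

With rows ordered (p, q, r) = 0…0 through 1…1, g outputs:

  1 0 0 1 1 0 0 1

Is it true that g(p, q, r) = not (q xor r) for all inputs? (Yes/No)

Evaluate not (q xor r) on each row and compare to g:
  p=0, q=0, r=0: formula gives 1, g = 1 ✓
  p=0, q=0, r=1: formula gives 0, g = 0 ✓
  p=0, q=1, r=0: formula gives 0, g = 0 ✓
  p=0, q=1, r=1: formula gives 1, g = 1 ✓
  p=1, q=0, r=0: formula gives 1, g = 1 ✓
  … (the remaining 3 rows also agree.)
All 8 rows match — the expression computes g exactly.

Yes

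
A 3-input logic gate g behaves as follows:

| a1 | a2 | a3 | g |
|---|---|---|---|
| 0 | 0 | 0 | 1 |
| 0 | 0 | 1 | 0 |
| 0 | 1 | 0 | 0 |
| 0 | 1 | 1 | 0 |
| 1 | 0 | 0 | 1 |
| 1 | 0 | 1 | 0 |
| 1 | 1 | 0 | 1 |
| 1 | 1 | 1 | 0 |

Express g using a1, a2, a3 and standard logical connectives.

g=1 on 3 inputs: (0,0,0), (1,0,0), (1,1,0). Reading each as a conjunction of literals (¬a1·¬a2·¬a3, a1·¬a2·¬a3, a1·a2·¬a3) and taking the OR gives the canonical DNF.

g(a1, a2, a3) = (((not a1 and not a2) and not a3) or ((a1 and not a2) and not a3)) or ((a1 and a2) and not a3)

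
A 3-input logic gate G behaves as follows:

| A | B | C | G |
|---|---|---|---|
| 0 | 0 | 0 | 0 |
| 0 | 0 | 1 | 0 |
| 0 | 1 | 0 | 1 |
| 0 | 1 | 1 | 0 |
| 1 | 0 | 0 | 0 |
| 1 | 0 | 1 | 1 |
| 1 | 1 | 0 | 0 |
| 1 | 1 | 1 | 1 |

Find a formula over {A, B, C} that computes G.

G(A, B, C) = (((NOT A AND B) AND NOT C) OR ((A AND NOT B) AND C)) OR ((A AND B) AND C)

G=1 on 3 inputs: (0,1,0), (1,0,1), (1,1,1). Reading each as a conjunction of literals (¬A·B·¬C, A·¬B·C, A·B·C) and taking the OR gives the canonical DNF.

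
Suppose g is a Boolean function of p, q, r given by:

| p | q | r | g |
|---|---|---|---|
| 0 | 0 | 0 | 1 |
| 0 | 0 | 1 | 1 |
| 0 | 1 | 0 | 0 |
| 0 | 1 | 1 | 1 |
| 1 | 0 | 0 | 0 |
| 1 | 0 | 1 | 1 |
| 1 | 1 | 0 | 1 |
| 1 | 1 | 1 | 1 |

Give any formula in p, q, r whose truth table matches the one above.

The 0-rows are (0,1,0), (1,0,0). Take each as a conjunction (¬p·q·¬r, p·¬q·¬r), form their disjunction, and complement — that gives a formula that is 1 everywhere g is.

g(p, q, r) = NOT (((NOT p AND q) AND NOT r) OR ((p AND NOT q) AND NOT r))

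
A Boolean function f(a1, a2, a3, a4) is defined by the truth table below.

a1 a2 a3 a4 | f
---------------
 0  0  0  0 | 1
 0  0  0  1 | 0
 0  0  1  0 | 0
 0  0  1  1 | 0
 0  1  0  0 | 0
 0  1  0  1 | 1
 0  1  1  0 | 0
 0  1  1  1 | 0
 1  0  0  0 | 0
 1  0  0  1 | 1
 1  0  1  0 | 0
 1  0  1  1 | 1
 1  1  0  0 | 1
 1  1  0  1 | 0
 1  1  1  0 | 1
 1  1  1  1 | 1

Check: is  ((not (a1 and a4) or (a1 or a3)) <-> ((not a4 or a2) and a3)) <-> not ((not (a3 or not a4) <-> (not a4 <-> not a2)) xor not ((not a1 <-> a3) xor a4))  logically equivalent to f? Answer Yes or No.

No

Test each input against both f and the formula:
  a1=0, a2=0, a3=0, a4=0: formula gives 1, f = 1 ✓
  a1=0, a2=0, a3=0, a4=1: formula gives 0, f = 0 ✓
  a1=0, a2=0, a3=1, a4=0: formula gives 1, but f = 0 ✗
Row (0,0,1,0) is a counterexample, so the formula is not equivalent to f.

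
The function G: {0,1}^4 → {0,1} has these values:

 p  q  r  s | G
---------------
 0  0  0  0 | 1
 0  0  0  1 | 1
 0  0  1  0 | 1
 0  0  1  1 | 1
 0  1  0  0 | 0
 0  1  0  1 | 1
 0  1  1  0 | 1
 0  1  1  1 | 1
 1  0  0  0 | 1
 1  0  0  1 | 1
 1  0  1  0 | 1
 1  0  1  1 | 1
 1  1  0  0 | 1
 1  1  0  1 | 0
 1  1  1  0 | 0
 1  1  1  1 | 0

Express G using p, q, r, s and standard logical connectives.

The 0-rows are (0,1,0,0), (1,1,0,1), (1,1,1,0), (1,1,1,1). Take each as a conjunction (¬p·q·¬r·¬s, p·q·¬r·s, p·q·r·¬s, p·q·r·s), form their disjunction, and complement — that gives a formula that is 1 everywhere G is.

G(p, q, r, s) = NOT ((((((NOT p AND q) AND NOT r) AND NOT s) OR (((p AND q) AND NOT r) AND s)) OR (((p AND q) AND r) AND NOT s)) OR (((p AND q) AND r) AND s))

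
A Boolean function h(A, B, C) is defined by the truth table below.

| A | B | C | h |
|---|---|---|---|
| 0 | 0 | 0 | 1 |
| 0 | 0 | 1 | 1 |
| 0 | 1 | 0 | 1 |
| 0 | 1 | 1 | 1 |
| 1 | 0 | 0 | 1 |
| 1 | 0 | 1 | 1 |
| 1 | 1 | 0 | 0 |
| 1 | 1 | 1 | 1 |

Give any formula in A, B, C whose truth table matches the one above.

h is 0 on exactly one input, (1,1,0), whose minterm is A·B·¬C. So h is the negation of that single conjunction.

h(A, B, C) = NOT ((A AND B) AND NOT C)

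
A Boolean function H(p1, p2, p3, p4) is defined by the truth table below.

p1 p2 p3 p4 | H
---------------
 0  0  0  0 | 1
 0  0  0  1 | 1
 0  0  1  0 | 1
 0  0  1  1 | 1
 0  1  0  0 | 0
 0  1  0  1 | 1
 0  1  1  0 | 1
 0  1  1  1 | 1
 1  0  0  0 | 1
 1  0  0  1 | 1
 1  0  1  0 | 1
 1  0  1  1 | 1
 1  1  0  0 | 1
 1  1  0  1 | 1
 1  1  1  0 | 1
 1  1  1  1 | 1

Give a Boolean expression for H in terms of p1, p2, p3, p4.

H is 0 on exactly one input, (0,1,0,0), whose minterm is ¬p1·p2·¬p3·¬p4. So H is the negation of that single conjunction.

H(p1, p2, p3, p4) = ¬(((¬p1 ∧ p2) ∧ ¬p3) ∧ ¬p4)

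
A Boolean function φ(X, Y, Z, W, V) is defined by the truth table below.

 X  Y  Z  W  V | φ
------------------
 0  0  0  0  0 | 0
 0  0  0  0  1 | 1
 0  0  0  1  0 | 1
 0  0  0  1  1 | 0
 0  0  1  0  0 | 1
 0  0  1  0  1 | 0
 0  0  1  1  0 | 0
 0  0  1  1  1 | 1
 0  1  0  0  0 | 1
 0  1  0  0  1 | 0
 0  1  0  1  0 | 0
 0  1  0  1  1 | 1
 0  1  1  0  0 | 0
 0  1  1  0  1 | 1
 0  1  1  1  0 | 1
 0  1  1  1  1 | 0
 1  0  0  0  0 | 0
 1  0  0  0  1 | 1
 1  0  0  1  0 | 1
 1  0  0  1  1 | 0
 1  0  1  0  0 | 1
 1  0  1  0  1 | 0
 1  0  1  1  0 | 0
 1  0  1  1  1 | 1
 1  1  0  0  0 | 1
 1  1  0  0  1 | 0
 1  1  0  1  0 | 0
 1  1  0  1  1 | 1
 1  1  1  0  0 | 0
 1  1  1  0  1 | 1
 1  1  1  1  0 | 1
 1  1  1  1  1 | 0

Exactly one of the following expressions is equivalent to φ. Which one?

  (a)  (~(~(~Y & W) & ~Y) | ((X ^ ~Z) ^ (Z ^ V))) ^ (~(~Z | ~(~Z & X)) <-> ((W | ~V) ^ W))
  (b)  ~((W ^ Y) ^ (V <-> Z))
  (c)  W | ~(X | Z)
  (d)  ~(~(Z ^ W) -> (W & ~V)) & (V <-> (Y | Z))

(a): at (0,0,0,0,0) it gives 1, but φ = 0 — eliminated.
(c): at (0,0,0,0,0) it gives 1, but φ = 0 — eliminated.
(d): at (0,0,0,0,0) it gives 1, but φ = 0 — eliminated.
(b) is the remaining candidate, and it agrees with φ on all 32 inputs.

b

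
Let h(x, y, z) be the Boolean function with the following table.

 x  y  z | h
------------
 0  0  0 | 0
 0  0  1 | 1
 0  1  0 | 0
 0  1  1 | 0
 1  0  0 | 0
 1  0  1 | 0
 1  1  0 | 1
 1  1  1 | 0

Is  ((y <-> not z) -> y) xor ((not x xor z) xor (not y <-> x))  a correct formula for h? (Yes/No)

No

Check the formula against h row by row:
  x=0, y=0, z=0: formula gives 0, h = 0 ✓
  x=0, y=0, z=1: formula gives 0, but h = 1 ✗
Row (0,0,1) is a counterexample, so the formula is not equivalent to h.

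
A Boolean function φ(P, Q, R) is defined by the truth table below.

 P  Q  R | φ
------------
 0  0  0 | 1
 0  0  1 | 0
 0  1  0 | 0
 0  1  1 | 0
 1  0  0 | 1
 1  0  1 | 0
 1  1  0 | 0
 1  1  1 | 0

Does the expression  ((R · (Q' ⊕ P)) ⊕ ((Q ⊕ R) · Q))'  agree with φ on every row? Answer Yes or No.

No

Test each input against both φ and the formula:
  P=0, Q=0, R=0: formula gives 1, φ = 1 ✓
  P=0, Q=0, R=1: formula gives 0, φ = 0 ✓
  P=0, Q=1, R=0: formula gives 0, φ = 0 ✓
  P=0, Q=1, R=1: formula gives 1, but φ = 0 ✗
A single disagreement suffices: at (0,1,1) they differ, so the formula does not compute φ.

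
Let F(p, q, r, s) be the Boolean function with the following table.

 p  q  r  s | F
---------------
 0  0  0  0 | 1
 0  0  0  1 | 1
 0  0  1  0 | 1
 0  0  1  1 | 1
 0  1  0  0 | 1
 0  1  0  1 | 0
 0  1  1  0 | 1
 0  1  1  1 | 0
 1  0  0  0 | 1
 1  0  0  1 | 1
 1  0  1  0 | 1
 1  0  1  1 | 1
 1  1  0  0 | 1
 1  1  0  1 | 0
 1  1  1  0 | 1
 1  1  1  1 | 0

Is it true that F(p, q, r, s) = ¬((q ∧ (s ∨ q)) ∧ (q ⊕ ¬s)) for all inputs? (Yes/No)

Yes

Check the formula against F row by row:
  p=0, q=0, r=0, s=0: formula gives 1, F = 1 ✓
  p=0, q=0, r=0, s=1: formula gives 1, F = 1 ✓
  p=0, q=0, r=1, s=0: formula gives 1, F = 1 ✓
  p=0, q=0, r=1, s=1: formula gives 1, F = 1 ✓
  …and likewise for the remaining 12 rows.
All 16 rows match — the expression computes F exactly.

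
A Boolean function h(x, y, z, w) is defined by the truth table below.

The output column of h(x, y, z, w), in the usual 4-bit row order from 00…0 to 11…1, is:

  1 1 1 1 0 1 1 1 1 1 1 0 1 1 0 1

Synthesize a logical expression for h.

h is 0 on only 3 rows — (0,1,0,0), (1,0,1,1), (1,1,1,0). Writing each as a minterm (¬x·y·¬z·¬w, x·¬y·z·w, x·y·z·¬w) and OR-ing them characterizes exactly where h=0, so h is the negation of that disjunction.

h(x, y, z, w) = ~(((((~x & y) & ~z) & ~w) | (((x & ~y) & z) & w)) | (((x & y) & z) & ~w))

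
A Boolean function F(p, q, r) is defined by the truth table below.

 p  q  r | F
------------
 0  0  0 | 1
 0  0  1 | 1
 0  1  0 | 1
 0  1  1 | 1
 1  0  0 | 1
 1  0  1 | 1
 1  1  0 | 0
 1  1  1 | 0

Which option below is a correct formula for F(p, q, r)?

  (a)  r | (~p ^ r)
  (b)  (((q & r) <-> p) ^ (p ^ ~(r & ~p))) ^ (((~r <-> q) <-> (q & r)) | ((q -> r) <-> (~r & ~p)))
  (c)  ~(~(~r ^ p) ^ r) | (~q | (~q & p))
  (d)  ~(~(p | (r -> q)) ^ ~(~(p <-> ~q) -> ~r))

(a) fails at (1,0,0): the formula yields 0, F is 1.
(b) fails at (0,1,0): the formula yields 0, F is 1.
(d) fails at (1,1,0): the formula yields 1, F is 0.
(c) is the remaining candidate, and it agrees with F on all 8 inputs.

c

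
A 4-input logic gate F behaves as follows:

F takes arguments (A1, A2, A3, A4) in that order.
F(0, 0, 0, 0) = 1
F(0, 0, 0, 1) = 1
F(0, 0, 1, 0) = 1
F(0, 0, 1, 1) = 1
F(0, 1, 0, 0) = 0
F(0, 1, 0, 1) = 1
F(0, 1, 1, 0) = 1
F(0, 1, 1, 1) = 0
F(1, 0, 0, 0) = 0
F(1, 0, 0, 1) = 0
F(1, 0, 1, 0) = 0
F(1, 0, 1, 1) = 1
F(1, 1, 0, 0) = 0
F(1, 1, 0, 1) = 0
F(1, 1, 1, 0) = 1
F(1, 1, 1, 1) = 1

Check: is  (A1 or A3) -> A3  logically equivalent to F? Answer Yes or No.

No

Test each input against both F and the formula:
  A1=0, A2=0, A3=0, A4=0: formula gives 1, F = 1 ✓
  A1=0, A2=0, A3=0, A4=1: formula gives 1, F = 1 ✓
  A1=0, A2=0, A3=1, A4=0: formula gives 1, F = 1 ✓
  A1=0, A2=0, A3=1, A4=1: formula gives 1, F = 1 ✓
  A1=0, A2=1, A3=0, A4=0: formula gives 1, but F = 0 ✗
Row (0,1,0,0) is a counterexample, so the formula is not equivalent to F.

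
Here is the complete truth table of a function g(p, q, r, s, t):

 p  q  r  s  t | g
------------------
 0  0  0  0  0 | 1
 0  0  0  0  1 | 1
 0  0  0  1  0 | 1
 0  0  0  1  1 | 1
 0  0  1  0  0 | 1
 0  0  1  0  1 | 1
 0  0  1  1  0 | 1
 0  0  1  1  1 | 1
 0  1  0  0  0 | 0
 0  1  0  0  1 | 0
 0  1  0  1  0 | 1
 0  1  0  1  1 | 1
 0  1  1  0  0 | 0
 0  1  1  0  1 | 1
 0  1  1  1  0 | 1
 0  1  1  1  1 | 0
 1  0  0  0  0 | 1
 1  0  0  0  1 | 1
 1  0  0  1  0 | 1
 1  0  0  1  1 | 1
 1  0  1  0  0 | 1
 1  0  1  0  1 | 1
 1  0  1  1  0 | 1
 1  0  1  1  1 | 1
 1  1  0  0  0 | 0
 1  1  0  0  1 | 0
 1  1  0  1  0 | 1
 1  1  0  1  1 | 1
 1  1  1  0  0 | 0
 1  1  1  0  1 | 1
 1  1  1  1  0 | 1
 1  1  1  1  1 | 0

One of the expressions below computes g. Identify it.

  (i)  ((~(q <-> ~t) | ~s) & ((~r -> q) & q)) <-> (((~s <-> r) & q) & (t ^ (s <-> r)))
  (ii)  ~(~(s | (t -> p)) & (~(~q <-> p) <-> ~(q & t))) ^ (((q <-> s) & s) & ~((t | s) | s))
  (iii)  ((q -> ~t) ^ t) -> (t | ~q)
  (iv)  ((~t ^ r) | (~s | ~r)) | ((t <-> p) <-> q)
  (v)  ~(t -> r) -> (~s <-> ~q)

(ii) disagrees with g on (0,0,0,0,1) (formula → 0, table → 1); rule it out.
(iii) disagrees with g on (0,1,0,0,1) (formula → 1, table → 0); rule it out.
(iv) disagrees with g on (0,0,1,1,0) (formula → 0, table → 1); rule it out.
(v) disagrees with g on (0,0,0,1,1) (formula → 0, table → 1); rule it out.
Only (i) survives; checking it on all 32 rows confirms it matches g.

i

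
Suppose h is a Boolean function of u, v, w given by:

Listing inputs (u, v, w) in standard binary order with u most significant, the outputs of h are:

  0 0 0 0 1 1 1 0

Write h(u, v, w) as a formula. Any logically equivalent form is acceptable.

h(u, v, w) = (((u and not v) and not w) or ((u and not v) and w)) or ((u and v) and not w)

The 1-rows are (1,0,0), (1,0,1), (1,1,0). Each contributes one minterm — u·¬v·¬w; u·¬v·w; u·v·¬w — and their disjunction is a sum-of-products form of h.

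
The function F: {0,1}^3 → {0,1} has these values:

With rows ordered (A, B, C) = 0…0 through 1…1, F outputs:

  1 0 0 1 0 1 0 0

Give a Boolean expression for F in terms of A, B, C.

Collect the rows where F=1 — (0,0,0), (0,1,1), (1,0,1) — and write one minterm per row: ¬A·¬B·¬C, ¬A·B·C, A·¬B·C. Their union (logical OR) reproduces the table exactly.

F(A, B, C) = (((¬A ∧ ¬B) ∧ ¬C) ∨ ((¬A ∧ B) ∧ C)) ∨ ((A ∧ ¬B) ∧ C)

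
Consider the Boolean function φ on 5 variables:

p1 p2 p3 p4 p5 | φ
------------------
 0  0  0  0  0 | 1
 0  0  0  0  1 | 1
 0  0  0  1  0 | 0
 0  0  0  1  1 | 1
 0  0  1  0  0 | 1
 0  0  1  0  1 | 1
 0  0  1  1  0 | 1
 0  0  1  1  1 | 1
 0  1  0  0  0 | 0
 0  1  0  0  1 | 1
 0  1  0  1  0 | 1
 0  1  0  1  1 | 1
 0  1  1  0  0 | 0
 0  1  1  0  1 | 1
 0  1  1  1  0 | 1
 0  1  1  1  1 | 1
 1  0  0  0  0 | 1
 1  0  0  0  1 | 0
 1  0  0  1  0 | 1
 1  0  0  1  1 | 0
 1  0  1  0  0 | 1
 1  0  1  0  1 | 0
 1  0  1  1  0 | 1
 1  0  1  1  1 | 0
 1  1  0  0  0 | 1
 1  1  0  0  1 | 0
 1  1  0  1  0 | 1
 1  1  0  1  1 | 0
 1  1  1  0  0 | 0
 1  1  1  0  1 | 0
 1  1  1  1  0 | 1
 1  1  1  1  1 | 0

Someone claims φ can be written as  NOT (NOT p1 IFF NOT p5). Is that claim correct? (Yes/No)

No

Evaluate NOT (NOT p1 IFF NOT p5) on each row and compare to φ:
  p1=0, p2=0, p3=0, p4=0, p5=0: formula gives 0, but φ = 1 ✗
A single disagreement suffices: at (0,0,0,0,0) they differ, so the formula does not compute φ.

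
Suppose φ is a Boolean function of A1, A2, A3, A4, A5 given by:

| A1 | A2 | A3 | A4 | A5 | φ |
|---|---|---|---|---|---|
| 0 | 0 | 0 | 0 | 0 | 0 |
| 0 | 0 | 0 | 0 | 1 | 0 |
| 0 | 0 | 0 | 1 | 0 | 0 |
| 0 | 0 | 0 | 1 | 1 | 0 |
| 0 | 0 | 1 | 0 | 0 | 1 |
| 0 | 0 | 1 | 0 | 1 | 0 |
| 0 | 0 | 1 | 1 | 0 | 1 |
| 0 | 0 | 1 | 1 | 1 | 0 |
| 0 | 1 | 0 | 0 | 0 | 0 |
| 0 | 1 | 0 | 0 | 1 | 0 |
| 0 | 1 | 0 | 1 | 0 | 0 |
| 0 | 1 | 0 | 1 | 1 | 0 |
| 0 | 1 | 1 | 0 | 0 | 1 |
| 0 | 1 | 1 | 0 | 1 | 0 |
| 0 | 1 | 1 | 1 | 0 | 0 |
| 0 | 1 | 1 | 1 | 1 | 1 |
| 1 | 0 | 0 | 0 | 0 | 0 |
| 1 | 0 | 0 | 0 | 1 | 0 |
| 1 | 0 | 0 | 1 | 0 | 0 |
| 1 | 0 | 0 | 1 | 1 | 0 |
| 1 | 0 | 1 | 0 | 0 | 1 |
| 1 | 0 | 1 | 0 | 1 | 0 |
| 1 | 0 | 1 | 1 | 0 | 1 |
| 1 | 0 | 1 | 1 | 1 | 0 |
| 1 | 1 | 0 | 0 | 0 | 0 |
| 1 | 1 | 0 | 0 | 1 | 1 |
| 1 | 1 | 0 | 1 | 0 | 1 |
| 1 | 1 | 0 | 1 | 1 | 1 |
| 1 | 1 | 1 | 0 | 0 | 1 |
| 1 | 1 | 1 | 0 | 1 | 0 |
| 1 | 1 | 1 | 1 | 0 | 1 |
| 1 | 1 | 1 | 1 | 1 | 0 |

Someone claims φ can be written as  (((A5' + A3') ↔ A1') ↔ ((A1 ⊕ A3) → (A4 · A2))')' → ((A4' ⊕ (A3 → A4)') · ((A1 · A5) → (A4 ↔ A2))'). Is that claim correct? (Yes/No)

Check the formula against φ row by row:
  A1=0, A2=0, A3=0, A4=0, A5=0: formula gives 0, φ = 0 ✓
  A1=0, A2=0, A3=0, A4=0, A5=1: formula gives 0, φ = 0 ✓
  A1=0, A2=0, A3=0, A4=1, A5=0: formula gives 0, φ = 0 ✓
  A1=0, A2=0, A3=0, A4=1, A5=1: formula gives 0, φ = 0 ✓
  …and likewise for the remaining 28 rows.
Every row agrees, so the formula is equivalent.

Yes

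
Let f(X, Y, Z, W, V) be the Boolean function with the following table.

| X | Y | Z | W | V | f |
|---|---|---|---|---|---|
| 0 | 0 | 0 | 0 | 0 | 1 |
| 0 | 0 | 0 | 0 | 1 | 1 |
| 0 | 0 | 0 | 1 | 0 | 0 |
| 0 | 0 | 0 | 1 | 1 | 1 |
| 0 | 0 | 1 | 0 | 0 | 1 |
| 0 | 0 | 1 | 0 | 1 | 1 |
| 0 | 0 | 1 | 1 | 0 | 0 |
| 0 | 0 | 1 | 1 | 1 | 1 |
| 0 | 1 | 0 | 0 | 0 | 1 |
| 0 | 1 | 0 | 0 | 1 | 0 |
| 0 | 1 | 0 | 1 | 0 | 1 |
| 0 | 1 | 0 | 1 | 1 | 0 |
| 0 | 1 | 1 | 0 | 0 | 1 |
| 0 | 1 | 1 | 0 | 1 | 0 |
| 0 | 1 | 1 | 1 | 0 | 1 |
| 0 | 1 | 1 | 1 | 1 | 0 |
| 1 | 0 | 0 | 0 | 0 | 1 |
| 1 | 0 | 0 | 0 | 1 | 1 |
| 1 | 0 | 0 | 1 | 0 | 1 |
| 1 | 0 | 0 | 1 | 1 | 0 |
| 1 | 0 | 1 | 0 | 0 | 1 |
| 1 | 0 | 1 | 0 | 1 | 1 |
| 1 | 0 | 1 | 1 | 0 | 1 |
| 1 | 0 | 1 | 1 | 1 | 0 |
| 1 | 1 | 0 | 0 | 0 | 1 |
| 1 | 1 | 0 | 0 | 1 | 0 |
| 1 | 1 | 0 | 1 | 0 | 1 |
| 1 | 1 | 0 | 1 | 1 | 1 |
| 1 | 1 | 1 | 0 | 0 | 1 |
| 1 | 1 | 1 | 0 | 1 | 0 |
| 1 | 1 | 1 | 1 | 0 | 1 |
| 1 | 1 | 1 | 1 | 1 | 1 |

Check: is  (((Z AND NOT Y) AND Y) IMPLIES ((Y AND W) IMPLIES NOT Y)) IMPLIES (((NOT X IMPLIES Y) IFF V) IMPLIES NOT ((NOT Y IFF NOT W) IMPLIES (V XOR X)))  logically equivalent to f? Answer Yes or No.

Yes

Test each input against both f and the formula:
  X=0, Y=0, Z=0, W=0, V=0: formula gives 1, f = 1 ✓
  X=0, Y=0, Z=0, W=0, V=1: formula gives 1, f = 1 ✓
  X=0, Y=0, Z=0, W=1, V=0: formula gives 0, f = 0 ✓
  X=0, Y=0, Z=0, W=1, V=1: formula gives 1, f = 1 ✓
  …and likewise for the remaining 28 rows.
All 32 rows match — the expression computes f exactly.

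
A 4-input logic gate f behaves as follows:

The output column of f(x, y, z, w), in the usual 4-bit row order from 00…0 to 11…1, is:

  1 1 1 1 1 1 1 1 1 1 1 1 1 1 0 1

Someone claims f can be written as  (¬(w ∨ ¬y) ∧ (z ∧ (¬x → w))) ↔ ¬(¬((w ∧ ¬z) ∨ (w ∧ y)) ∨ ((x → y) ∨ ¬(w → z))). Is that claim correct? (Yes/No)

Yes

Test each input against both f and the formula:
  x=0, y=0, z=0, w=0: formula gives 1, f = 1 ✓
  x=0, y=0, z=0, w=1: formula gives 1, f = 1 ✓
  x=0, y=0, z=1, w=0: formula gives 1, f = 1 ✓
  x=0, y=0, z=1, w=1: formula gives 1, f = 1 ✓
  … (the remaining 12 rows also agree.)
All 16 rows match — the expression computes f exactly.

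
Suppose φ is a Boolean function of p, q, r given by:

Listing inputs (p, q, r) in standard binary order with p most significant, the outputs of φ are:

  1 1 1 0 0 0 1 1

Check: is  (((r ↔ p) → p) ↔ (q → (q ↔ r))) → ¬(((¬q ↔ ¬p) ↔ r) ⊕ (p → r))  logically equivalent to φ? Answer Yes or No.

Test each input against both φ and the formula:
  p=0, q=0, r=0: formula gives 1, φ = 1 ✓
  p=0, q=0, r=1: formula gives 1, φ = 1 ✓
  p=0, q=1, r=0: formula gives 1, φ = 1 ✓
  p=0, q=1, r=1: formula gives 0, φ = 0 ✓
  p=1, q=0, r=0: formula gives 0, φ = 0 ✓
  …and likewise for the remaining 3 rows.
No disagreement on any input; they are logically equivalent.

Yes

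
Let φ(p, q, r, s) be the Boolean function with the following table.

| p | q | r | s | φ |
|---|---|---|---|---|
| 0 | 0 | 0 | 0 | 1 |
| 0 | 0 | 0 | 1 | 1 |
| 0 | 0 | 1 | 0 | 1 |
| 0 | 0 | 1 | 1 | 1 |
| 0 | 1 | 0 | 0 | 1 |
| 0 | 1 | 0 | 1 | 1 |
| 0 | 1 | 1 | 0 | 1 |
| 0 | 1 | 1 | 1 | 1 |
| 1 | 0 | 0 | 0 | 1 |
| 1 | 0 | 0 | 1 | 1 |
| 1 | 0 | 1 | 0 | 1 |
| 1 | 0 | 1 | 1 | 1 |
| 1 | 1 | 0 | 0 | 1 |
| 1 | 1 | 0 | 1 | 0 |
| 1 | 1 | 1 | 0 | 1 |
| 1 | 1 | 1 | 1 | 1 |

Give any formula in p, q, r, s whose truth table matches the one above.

φ is 0 on exactly one input, (1,1,0,1), whose minterm is p·q·¬r·s. So φ is the negation of that single conjunction.

φ(p, q, r, s) = not (((p and q) and not r) and s)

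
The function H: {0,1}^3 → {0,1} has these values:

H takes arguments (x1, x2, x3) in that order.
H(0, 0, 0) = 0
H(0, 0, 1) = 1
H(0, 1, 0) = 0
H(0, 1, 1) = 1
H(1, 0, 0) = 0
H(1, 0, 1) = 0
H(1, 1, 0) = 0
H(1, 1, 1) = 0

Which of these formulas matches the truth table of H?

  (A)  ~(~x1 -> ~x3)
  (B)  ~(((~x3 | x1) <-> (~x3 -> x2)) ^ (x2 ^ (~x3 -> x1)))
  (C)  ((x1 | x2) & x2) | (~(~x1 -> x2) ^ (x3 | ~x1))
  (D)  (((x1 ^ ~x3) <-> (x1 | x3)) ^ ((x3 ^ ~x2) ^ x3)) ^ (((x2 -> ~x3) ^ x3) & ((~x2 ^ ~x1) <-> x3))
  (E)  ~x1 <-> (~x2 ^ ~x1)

(B): at (0,0,0) it gives 1, but H = 0 — eliminated.
(C): at (0,0,1) it gives 0, but H = 1 — eliminated.
(D): at (1,0,0) it gives 1, but H = 0 — eliminated.
(E): at (0,0,1) it gives 0, but H = 1 — eliminated.
That leaves (A). Evaluating it on every row reproduces the table of H exactly.

A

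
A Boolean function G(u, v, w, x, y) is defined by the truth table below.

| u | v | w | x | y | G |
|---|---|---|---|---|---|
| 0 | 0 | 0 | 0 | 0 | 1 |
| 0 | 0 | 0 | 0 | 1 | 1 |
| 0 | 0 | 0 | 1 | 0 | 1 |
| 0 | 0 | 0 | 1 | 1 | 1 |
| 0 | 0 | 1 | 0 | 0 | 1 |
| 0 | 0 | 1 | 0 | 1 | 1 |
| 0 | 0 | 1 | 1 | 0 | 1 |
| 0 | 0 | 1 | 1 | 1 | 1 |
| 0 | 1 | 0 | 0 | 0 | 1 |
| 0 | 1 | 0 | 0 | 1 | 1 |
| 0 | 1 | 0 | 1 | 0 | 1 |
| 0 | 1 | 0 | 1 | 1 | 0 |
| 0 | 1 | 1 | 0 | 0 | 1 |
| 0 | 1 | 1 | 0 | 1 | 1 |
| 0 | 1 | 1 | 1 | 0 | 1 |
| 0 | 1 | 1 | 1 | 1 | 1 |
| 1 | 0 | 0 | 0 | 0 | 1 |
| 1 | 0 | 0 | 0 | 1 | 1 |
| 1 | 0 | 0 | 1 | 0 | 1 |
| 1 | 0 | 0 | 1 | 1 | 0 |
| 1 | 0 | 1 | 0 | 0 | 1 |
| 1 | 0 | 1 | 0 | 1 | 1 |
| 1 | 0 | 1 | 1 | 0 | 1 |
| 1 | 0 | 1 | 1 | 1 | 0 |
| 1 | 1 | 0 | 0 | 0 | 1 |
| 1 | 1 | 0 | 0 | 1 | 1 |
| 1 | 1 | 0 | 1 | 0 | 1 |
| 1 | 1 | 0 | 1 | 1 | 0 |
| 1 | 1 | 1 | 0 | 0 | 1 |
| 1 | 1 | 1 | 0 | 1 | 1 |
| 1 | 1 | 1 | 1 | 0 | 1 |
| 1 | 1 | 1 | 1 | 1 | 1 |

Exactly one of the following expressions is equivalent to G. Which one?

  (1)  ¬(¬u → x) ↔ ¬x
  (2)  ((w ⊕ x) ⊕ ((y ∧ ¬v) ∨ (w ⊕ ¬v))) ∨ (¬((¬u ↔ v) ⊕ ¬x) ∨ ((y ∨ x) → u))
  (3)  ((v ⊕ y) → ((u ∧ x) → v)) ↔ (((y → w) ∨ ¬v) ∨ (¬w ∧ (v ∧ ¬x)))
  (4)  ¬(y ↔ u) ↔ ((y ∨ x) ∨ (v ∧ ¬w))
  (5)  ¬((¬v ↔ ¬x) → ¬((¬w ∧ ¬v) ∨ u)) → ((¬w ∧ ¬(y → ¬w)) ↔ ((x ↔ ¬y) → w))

3

(1) fails at (0,1,0,1,1): the formula yields 1, G is 0.
(2) fails at (0,0,1,0,1): the formula yields 0, G is 1.
(4) fails at (0,0,0,1,0): the formula yields 0, G is 1.
(5) fails at (0,0,0,0,0): the formula yields 0, G is 1.
(3) is the remaining candidate, and it agrees with G on all 32 inputs.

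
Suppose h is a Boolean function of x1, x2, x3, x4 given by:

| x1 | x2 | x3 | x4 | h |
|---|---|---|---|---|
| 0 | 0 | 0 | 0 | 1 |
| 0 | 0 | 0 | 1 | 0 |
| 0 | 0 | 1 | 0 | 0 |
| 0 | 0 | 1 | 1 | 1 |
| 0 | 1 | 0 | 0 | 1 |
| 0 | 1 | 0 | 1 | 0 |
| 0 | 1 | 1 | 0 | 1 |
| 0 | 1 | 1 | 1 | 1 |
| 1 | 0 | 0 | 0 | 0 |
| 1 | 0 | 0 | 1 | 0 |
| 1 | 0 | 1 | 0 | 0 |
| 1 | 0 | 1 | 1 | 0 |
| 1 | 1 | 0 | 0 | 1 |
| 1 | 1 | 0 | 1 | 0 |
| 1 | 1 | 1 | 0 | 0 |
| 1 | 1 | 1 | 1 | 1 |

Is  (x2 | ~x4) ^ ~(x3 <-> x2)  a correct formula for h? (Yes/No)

Test each input against both h and the formula:
  x1=0, x2=0, x3=0, x4=0: formula gives 1, h = 1 ✓
  x1=0, x2=0, x3=0, x4=1: formula gives 0, h = 0 ✓
  x1=0, x2=0, x3=1, x4=0: formula gives 0, h = 0 ✓
  x1=0, x2=0, x3=1, x4=1: formula gives 1, h = 1 ✓
  x1=0, x2=1, x3=0, x4=0: formula gives 0, but h = 1 ✗
Since they disagree at (0,1,0,0), the expression is not a correct formula for h.

No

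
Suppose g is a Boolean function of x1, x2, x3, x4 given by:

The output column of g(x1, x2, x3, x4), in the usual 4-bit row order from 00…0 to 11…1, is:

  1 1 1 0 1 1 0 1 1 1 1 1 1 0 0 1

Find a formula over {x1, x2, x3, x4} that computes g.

The 0-rows are (0,0,1,1), (0,1,1,0), (1,1,0,1), (1,1,1,0). Take each as a conjunction (¬x1·¬x2·x3·x4, ¬x1·x2·x3·¬x4, x1·x2·¬x3·x4, x1·x2·x3·¬x4), form their disjunction, and complement — that gives a formula that is 1 everywhere g is.

g(x1, x2, x3, x4) = ~((((((~x1 & ~x2) & x3) & x4) | (((~x1 & x2) & x3) & ~x4)) | (((x1 & x2) & ~x3) & x4)) | (((x1 & x2) & x3) & ~x4))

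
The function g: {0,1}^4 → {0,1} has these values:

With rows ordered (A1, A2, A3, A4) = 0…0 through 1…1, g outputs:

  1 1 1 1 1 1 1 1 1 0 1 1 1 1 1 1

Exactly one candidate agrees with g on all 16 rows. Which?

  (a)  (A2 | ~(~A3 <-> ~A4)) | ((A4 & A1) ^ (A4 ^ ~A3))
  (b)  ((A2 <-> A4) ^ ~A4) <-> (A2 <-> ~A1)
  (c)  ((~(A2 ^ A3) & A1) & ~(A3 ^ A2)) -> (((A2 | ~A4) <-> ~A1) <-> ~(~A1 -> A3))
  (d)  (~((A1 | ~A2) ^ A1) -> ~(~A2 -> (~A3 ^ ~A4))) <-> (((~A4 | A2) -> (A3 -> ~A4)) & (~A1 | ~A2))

c

(a) disagrees with g on (1,0,0,1) (formula → 1, table → 0); rule it out.
(b) disagrees with g on (1,0,0,0) (formula → 0, table → 1); rule it out.
(d) disagrees with g on (0,1,0,0) (formula → 0, table → 1); rule it out.
That leaves (c). Evaluating it on every row reproduces the table of g exactly.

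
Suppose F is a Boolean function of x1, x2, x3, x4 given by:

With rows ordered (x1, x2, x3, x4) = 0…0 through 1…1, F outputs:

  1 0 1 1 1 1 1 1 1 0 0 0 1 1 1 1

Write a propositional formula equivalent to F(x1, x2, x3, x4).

The 0-rows are (0,0,0,1), (1,0,0,1), (1,0,1,0), (1,0,1,1). Take each as a conjunction (¬x1·¬x2·¬x3·x4, x1·¬x2·¬x3·x4, x1·¬x2·x3·¬x4, x1·¬x2·x3·x4), form their disjunction, and complement — that gives a formula that is 1 everywhere F is.

F(x1, x2, x3, x4) = not ((((((not x1 and not x2) and not x3) and x4) or (((x1 and not x2) and not x3) and x4)) or (((x1 and not x2) and x3) and not x4)) or (((x1 and not x2) and x3) and x4))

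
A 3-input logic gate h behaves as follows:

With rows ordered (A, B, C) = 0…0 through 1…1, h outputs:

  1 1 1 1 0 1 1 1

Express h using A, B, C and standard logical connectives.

Only row (1,0,0) gives 0. So h is 1 everywhere except there — the complement of the minterm A·¬B·¬C.

h(A, B, C) = ¬((A ∧ ¬B) ∧ ¬C)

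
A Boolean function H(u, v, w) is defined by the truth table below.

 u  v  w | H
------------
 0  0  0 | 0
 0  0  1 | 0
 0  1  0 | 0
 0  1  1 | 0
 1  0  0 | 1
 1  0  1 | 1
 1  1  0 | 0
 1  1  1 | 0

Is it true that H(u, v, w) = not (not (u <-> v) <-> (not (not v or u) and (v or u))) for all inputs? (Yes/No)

Yes

Test each input against both H and the formula:
  u=0, v=0, w=0: formula gives 0, H = 0 ✓
  u=0, v=0, w=1: formula gives 0, H = 0 ✓
  u=0, v=1, w=0: formula gives 0, H = 0 ✓
  u=0, v=1, w=1: formula gives 0, H = 0 ✓
  u=1, v=0, w=0: formula gives 1, H = 1 ✓
  …and likewise for the remaining 3 rows.
Every row agrees, so the formula is equivalent.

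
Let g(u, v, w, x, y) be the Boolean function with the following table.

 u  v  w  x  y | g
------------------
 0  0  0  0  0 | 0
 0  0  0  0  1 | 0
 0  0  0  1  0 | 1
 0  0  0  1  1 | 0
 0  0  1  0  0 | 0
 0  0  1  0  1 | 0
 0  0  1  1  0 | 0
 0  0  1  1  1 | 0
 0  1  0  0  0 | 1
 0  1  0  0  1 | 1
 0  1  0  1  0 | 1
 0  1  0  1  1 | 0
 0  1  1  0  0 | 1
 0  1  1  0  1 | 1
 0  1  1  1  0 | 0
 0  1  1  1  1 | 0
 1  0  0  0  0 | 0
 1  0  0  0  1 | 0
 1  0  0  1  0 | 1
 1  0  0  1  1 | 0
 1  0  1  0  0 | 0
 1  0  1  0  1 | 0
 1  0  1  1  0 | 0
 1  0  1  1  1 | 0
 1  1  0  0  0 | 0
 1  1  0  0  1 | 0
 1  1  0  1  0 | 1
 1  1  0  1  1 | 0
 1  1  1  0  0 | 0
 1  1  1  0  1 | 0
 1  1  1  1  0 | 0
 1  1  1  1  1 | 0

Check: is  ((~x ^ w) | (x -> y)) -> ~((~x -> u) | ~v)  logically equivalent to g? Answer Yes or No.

Test each input against both g and the formula:
  u=0, v=0, w=0, x=0, y=0: formula gives 0, g = 0 ✓
  u=0, v=0, w=0, x=0, y=1: formula gives 0, g = 0 ✓
  u=0, v=0, w=0, x=1, y=0: formula gives 1, g = 1 ✓
  u=0, v=0, w=0, x=1, y=1: formula gives 0, g = 0 ✓
  … (the remaining 28 rows also agree.)
Every row agrees, so the formula is equivalent.

Yes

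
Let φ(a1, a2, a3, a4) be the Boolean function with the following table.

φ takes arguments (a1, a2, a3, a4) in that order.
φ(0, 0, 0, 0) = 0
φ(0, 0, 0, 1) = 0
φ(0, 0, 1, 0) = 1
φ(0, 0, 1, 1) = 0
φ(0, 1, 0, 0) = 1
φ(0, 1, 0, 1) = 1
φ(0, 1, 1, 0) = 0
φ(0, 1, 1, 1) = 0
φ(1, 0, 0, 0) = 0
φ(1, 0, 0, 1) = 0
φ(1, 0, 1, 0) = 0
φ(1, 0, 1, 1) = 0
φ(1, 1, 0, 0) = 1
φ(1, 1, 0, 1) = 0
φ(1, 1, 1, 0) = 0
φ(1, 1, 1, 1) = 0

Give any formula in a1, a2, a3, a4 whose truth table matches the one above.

φ=1 on 4 inputs: (0,0,1,0), (0,1,0,0), (0,1,0,1), (1,1,0,0). Reading each as a conjunction of literals (¬a1·¬a2·a3·¬a4, ¬a1·a2·¬a3·¬a4, ¬a1·a2·¬a3·a4, a1·a2·¬a3·¬a4) and taking the OR gives the canonical DNF.

φ(a1, a2, a3, a4) = (((((~a1 & ~a2) & a3) & ~a4) | (((~a1 & a2) & ~a3) & ~a4)) | (((~a1 & a2) & ~a3) & a4)) | (((a1 & a2) & ~a3) & ~a4)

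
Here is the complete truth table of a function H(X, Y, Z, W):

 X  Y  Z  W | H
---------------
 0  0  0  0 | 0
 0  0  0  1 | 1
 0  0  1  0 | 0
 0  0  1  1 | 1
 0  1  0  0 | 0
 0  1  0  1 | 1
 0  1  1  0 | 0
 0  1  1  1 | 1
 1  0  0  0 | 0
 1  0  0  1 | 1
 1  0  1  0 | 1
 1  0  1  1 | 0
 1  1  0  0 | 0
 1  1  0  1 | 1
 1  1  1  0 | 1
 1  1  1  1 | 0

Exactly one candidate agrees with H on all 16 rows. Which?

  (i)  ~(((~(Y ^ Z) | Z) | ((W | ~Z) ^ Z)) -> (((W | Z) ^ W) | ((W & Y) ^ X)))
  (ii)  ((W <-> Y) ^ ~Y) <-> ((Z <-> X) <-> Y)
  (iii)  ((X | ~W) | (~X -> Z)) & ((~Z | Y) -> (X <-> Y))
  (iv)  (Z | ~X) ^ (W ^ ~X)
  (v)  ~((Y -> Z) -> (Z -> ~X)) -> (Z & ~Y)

iv

(i) disagrees with H on (0,0,0,0) (formula → 1, table → 0); rule it out.
(ii) disagrees with H on (0,0,0,0) (formula → 1, table → 0); rule it out.
(iii) disagrees with H on (0,0,0,0) (formula → 1, table → 0); rule it out.
(v) disagrees with H on (0,0,0,0) (formula → 1, table → 0); rule it out.
Only (iv) survives; checking it on all 16 rows confirms it matches H.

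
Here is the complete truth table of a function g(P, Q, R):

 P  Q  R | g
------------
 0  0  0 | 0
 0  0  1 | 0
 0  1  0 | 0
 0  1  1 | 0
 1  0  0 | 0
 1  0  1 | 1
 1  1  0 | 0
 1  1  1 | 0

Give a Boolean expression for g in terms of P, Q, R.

g is 1 on exactly one input, (1,0,1), whose minterm is P·¬Q·R. So g is just that conjunction.

g(P, Q, R) = (P & ~Q) & R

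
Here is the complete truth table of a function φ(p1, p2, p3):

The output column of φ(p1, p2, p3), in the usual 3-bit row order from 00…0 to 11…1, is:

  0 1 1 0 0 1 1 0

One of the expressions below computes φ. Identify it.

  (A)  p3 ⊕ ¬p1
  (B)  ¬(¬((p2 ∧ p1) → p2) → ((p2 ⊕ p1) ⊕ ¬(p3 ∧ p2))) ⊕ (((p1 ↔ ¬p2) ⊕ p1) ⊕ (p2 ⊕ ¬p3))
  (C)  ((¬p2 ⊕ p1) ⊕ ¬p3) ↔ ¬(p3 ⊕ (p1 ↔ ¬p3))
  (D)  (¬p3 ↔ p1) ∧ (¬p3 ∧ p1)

(A): at (0,0,0) it gives 1, but φ = 0 — eliminated.
(B): at (0,0,0) it gives 1, but φ = 0 — eliminated.
(D): at (0,0,1) it gives 0, but φ = 1 — eliminated.
(C) is the remaining candidate, and it agrees with φ on all 8 inputs.

C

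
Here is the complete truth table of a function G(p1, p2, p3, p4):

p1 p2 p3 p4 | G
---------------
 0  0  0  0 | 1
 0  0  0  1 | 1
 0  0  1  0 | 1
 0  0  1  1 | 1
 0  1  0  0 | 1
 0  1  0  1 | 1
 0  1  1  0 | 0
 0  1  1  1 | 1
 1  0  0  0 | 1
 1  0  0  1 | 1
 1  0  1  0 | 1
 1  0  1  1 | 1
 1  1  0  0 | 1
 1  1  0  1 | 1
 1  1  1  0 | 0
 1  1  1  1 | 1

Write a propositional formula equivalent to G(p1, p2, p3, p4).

G(p1, p2, p3, p4) = not ((((not p1 and p2) and p3) and not p4) or (((p1 and p2) and p3) and not p4))

G is 0 on only 2 rows — (0,1,1,0), (1,1,1,0). Writing each as a minterm (¬p1·p2·p3·¬p4, p1·p2·p3·¬p4) and OR-ing them characterizes exactly where G=0, so G is the negation of that disjunction.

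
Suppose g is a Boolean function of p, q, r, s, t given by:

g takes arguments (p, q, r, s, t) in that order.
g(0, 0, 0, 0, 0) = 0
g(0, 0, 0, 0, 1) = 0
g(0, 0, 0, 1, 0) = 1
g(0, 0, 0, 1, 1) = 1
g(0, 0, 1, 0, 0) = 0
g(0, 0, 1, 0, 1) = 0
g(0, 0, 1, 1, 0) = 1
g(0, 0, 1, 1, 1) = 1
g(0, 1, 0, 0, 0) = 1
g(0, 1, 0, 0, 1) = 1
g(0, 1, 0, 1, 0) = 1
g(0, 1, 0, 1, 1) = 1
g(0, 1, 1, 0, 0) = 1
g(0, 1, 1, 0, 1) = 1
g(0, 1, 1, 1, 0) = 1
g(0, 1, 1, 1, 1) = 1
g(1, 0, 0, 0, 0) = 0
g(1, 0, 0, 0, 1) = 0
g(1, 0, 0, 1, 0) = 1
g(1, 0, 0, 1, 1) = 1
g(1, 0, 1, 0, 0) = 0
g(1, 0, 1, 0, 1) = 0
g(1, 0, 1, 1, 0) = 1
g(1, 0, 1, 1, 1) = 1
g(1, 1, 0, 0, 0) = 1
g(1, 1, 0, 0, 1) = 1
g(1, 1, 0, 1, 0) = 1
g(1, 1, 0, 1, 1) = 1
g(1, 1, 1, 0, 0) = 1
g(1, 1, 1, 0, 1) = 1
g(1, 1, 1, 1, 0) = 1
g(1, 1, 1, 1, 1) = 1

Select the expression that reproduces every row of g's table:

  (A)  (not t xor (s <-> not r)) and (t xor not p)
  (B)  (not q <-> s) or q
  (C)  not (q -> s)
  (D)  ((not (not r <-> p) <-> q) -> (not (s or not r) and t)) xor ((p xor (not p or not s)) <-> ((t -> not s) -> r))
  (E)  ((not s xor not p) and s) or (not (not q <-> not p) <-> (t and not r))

B

(A) disagrees with g on (0,0,0,0,0) (formula → 1, table → 0); rule it out.
(C) disagrees with g on (0,0,0,1,0) (formula → 0, table → 1); rule it out.
(D) disagrees with g on (0,0,0,0,0) (formula → 1, table → 0); rule it out.
(E) disagrees with g on (0,0,0,0,0) (formula → 1, table → 0); rule it out.
(B) is the remaining candidate, and it agrees with g on all 32 inputs.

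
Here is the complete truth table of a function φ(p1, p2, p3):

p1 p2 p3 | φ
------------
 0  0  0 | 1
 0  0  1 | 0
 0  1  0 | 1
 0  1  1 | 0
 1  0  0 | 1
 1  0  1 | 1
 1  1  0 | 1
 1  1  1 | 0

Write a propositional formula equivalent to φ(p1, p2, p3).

The 0-rows are (0,0,1), (0,1,1), (1,1,1). Take each as a conjunction (¬p1·¬p2·p3, ¬p1·p2·p3, p1·p2·p3), form their disjunction, and complement — that gives a formula that is 1 everywhere φ is.

φ(p1, p2, p3) = ((((p1' · p2') · p3) + ((p1' · p2) · p3)) + ((p1 · p2) · p3))'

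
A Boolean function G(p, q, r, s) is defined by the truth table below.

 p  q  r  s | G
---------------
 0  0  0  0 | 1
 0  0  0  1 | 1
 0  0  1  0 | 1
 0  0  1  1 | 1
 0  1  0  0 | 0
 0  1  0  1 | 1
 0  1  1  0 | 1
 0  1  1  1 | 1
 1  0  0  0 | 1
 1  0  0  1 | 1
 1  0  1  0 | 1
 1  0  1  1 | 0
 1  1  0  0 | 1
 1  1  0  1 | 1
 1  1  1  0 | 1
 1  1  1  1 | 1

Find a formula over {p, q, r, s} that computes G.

G is 0 on only 2 rows — (0,1,0,0), (1,0,1,1). Writing each as a minterm (¬p·q·¬r·¬s, p·¬q·r·s) and OR-ing them characterizes exactly where G=0, so G is the negation of that disjunction.

G(p, q, r, s) = ((((p' · q) · r') · s') + (((p · q') · r) · s))'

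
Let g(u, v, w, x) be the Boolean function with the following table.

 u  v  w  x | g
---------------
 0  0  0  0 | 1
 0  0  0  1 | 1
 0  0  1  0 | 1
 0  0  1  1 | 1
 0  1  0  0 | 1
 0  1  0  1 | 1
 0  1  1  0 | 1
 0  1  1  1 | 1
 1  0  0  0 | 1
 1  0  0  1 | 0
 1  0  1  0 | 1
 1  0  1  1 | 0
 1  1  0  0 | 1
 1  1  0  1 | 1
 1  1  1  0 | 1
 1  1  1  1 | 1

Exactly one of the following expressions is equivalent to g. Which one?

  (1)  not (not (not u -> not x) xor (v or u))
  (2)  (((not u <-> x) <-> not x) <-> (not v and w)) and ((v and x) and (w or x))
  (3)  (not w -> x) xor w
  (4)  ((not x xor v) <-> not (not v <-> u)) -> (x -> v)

(1) disagrees with g on (0,0,0,1) (formula → 0, table → 1); rule it out.
(2) disagrees with g on (0,0,0,0) (formula → 0, table → 1); rule it out.
(3) disagrees with g on (0,0,0,0) (formula → 0, table → 1); rule it out.
Only (4) survives; checking it on all 16 rows confirms it matches g.

4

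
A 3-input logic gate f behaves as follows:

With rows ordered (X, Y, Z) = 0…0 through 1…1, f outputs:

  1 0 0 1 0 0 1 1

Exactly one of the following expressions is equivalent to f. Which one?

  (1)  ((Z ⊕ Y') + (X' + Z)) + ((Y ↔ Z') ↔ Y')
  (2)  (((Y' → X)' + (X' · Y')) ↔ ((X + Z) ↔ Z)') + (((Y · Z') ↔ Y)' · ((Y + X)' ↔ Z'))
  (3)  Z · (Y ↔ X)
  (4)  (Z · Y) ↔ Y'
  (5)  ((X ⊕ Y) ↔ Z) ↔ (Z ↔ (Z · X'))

5

(1) disagrees with f on (0,0,1) (formula → 1, table → 0); rule it out.
(2) disagrees with f on (0,0,0) (formula → 0, table → 1); rule it out.
(3) disagrees with f on (0,0,0) (formula → 0, table → 1); rule it out.
(4) disagrees with f on (0,0,0) (formula → 0, table → 1); rule it out.
Only (5) survives; checking it on all 8 rows confirms it matches f.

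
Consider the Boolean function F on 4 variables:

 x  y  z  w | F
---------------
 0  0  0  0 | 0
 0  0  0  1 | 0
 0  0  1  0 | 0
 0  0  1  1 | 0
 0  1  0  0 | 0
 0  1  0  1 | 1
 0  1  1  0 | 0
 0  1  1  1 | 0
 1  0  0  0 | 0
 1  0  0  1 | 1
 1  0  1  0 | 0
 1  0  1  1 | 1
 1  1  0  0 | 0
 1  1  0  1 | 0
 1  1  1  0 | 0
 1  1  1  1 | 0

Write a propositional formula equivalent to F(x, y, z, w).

F(x, y, z, w) = ((((~x & y) & ~z) & w) | (((x & ~y) & ~z) & w)) | (((x & ~y) & z) & w)

The 1-rows are (0,1,0,1), (1,0,0,1), (1,0,1,1). Each contributes one minterm — ¬x·y·¬z·w; x·¬y·¬z·w; x·¬y·z·w — and their disjunction is a sum-of-products form of F.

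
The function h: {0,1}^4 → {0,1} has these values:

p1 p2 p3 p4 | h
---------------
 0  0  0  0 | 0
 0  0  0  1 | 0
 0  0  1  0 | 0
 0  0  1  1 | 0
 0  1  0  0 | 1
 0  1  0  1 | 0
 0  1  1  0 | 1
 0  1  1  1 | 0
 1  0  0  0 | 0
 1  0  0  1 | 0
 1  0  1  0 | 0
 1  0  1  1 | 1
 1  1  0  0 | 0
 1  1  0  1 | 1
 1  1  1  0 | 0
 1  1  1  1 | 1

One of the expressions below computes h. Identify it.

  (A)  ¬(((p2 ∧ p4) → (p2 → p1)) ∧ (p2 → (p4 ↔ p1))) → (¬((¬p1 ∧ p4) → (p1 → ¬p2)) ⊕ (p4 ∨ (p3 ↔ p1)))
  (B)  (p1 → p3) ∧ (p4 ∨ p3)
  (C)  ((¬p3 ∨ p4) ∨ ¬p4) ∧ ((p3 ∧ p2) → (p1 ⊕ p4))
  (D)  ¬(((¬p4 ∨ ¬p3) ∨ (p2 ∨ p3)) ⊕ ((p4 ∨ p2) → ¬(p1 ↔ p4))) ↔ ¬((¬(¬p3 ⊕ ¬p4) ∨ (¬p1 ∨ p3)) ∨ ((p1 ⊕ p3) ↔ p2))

D

(A) disagrees with h on (0,0,0,0) (formula → 1, table → 0); rule it out.
(B) disagrees with h on (0,0,0,1) (formula → 1, table → 0); rule it out.
(C) disagrees with h on (0,0,0,0) (formula → 1, table → 0); rule it out.
That leaves (D). Evaluating it on every row reproduces the table of h exactly.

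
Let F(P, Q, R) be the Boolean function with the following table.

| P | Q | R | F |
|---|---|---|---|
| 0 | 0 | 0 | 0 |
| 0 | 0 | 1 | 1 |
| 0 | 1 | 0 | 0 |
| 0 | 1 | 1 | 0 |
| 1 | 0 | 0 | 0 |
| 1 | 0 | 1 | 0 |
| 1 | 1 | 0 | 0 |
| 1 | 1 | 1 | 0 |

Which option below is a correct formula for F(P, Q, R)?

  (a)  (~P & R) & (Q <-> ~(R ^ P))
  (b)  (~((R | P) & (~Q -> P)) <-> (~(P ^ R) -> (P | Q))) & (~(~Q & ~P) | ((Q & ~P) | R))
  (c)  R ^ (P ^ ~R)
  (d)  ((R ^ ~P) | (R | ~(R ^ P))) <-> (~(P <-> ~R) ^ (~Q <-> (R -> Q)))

(b): at (0,1,0) it gives 1, but F = 0 — eliminated.
(c): at (0,0,0) it gives 1, but F = 0 — eliminated.
(d): at (0,0,1) it gives 0, but F = 1 — eliminated.
Only (a) survives; checking it on all 8 rows confirms it matches F.

a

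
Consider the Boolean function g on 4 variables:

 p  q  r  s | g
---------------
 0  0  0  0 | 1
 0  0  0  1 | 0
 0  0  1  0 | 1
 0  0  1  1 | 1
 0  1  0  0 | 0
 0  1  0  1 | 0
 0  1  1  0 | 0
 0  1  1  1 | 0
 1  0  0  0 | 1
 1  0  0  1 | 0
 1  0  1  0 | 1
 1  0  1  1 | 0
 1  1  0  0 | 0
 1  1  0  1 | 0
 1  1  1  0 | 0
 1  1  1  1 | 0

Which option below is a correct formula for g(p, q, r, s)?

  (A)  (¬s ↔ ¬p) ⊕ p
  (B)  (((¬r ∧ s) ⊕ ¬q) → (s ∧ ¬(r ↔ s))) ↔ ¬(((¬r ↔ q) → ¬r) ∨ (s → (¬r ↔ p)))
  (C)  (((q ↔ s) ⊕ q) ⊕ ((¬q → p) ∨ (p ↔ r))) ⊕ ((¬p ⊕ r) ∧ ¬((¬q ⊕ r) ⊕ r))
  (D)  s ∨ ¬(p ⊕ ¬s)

B

(A): at (0,0,1,1) it gives 0, but g = 1 — eliminated.
(C): at (0,0,0,0) it gives 0, but g = 1 — eliminated.
(D): at (0,0,0,0) it gives 0, but g = 1 — eliminated.
Only (B) survives; checking it on all 16 rows confirms it matches g.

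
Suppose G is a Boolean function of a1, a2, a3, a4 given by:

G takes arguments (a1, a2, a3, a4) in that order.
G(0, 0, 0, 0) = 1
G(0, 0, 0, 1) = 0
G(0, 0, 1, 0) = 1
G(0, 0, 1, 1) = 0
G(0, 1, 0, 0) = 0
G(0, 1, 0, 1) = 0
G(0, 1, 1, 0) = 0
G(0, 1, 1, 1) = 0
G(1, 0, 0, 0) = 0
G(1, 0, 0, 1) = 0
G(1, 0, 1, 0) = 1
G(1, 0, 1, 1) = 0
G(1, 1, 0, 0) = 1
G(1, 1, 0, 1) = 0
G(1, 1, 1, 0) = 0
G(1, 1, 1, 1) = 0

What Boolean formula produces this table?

G(a1, a2, a3, a4) = (((((NOT a1 AND NOT a2) AND NOT a3) AND NOT a4) OR (((NOT a1 AND NOT a2) AND a3) AND NOT a4)) OR (((a1 AND NOT a2) AND a3) AND NOT a4)) OR (((a1 AND a2) AND NOT a3) AND NOT a4)

The 1-rows are (0,0,0,0), (0,0,1,0), (1,0,1,0), (1,1,0,0). Each contributes one minterm — ¬a1·¬a2·¬a3·¬a4; ¬a1·¬a2·a3·¬a4; a1·¬a2·a3·¬a4; a1·a2·¬a3·¬a4 — and their disjunction is a sum-of-products form of G.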